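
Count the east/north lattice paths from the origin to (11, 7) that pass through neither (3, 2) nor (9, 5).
Number of paths = 11982

Inclusion–exclusion. Total paths: C(18, 11) = 31824. Through P₁: C(5, 3)·C(13, 8) = 12870. Through P₂: C(14, 9)·C(4, 2) = 12012. Since P₁ is strictly southwest of P₂, a monotone path through both must visit P₁ then P₂; paths through both = C(5, 3)·C(9, 6)·C(4, 2) = 5040. Avoid both = 31824 − 12870 − 12012 + 5040 = 11982.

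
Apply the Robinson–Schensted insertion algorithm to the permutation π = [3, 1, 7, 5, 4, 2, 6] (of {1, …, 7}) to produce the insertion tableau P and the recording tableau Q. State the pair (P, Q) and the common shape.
P = [1, 2, 6] / [3, 4] / [5] / [7];  Q = [1, 3, 7] / [2, 4] / [5] / [6];  common shape = (3, 2, 1, 1)

Row-insert the values π_1, π_2, … into P one at a time, bumping the leftmost entry strictly greater than the inserted value down to the next row. The recording tableau Q records, in position (i, j), the step at which that cell was added to P.
  Insert 3 (step 1): P = [3];  Q = [1]
  Insert 1 (step 2): P = [1] / [3];  Q = [1] / [2]
  Insert 7 (step 3): P = [1, 7] / [3];  Q = [1, 3] / [2]
  Insert 5 (step 4): P = [1, 5] / [3, 7];  Q = [1, 3] / [2, 4]
  Insert 4 (step 5): P = [1, 4] / [3, 5] / [7];  Q = [1, 3] / [2, 4] / [5]
  Insert 2 (step 6): P = [1, 2] / [3, 4] / [5] / [7];  Q = [1, 3] / [2, 4] / [5] / [6]
  Insert 6 (step 7): P = [1, 2, 6] / [3, 4] / [5] / [7];  Q = [1, 3, 7] / [2, 4] / [5] / [6]
Final shape: (3, 2, 1, 1).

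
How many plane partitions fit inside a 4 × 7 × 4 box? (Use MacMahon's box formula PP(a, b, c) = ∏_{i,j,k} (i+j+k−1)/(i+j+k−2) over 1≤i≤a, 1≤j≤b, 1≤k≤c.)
PP(4, 7, 4) = 44537922

Evaluate the triple product over i = 1..4, j = 1..7, k = 1..4. The factors are (2/1) · (3/2) · (4/3) · (5/4) · (3/2) · (4/3) · (5/4) · (6/5) · … (112 factors total). The numerators and denominators telescope so the product is an integer; carrying out the multiplication exactly gives PP(4, 7, 4) = 44537922.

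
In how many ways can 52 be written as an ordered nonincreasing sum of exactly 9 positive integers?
p(52, 9 parts) = 19720

Partitions of n into exactly k parts are in bijection with partitions of n − k into at most k parts (subtract 1 from each part). So p(52, exactly 9) = p(43, parts ≤ 9). Computing via the recurrence p(m, j) = p(m, j−1) + p(m−j, j) gives 19720.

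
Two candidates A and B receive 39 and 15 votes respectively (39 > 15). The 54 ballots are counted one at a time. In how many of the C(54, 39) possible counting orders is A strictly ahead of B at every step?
Strict-lead orderings = 3846367846720

Total orderings of the 54 votes with 39 for A: C(54, 39) = 8654327655120. By the Bertrand ballot formula (Cycle Lemma / reflection principle), the number of orderings in which A is strictly ahead of B throughout is (p − q)/(p + q) · C(p + q, p) = (39 − 15)/(39 + 15) · 8654327655120 = 3846367846720.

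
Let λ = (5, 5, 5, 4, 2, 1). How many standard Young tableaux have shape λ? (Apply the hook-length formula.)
# SYT of shape (5, 5, 5, 4, 2, 1) = 746876130

Hook-length formula: f^λ = n! / Π hook(c), product over all cells c of the Young diagram. For λ = (5, 5, 5, 4, 2, 1), n = 22 boxes. Hook lengths by row (left-to-right, top-to-bottom): [10, 8, 6, 5, 3]; [9, 7, 5, 4, 2]; [8, 6, 4, 3, 1]; [6, 4, 2, 1]; [3, 1]; [1]. Product of hooks = 1504935936000. So f^λ = 22! / 1504935936000 = 1124000727777607680000 / 1504935936000 = 746876130.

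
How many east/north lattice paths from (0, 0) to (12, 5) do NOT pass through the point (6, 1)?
Number of paths = 4718

Total paths from (0, 0) to (12, 5): C(17, 12) = 6188. Paths through (6, 1): (paths (0, 0) → (6, 1)) × (paths (6, 1) → (12, 5)) = C(7, 6) · C(10, 6) = 7 · 210 = 1470. Avoidance count = 6188 − 1470 = 4718.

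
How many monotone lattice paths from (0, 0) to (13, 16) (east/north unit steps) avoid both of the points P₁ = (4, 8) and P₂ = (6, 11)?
Number of paths = 49949073

Inclusion–exclusion. Total paths: C(29, 13) = 67863915. Through P₁: C(12, 4)·C(17, 9) = 12033450. Through P₂: C(17, 6)·C(12, 7) = 9801792. Since P₁ is strictly southwest of P₂, a monotone path through both must visit P₁ then P₂; paths through both = C(12, 4)·C(5, 2)·C(12, 7) = 3920400. Avoid both = 67863915 − 12033450 − 9801792 + 3920400 = 49949073.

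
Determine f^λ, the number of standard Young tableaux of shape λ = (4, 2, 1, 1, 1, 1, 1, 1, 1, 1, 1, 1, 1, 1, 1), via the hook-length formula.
# SYT of shape (4, 2, 1, 1, 1, 1, 1, 1, 1, 1, 1, 1, 1, 1, 1) = 9044

Hook-length formula: f^λ = n! / Π hook(c), product over all cells c of the Young diagram. For λ = (4, 2, 1, 1, 1, 1, 1, 1, 1, 1, 1, 1, 1, 1, 1), n = 19 boxes. Hook lengths by row (left-to-right, top-to-bottom): [18, 4, 2, 1]; [15, 1]; [13]; [12]; [11]; [10]; [9]; [8]; [7]; [6]; [5]; [4]; [3]; [2]; [1]. Product of hooks = 13450364928000. So f^λ = 19! / 13450364928000 = 121645100408832000 / 13450364928000 = 9044.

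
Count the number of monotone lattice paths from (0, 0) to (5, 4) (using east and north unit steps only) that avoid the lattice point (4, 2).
Number of paths = 81

Total paths from (0, 0) to (5, 4): C(9, 5) = 126. Paths through (4, 2): (paths (0, 0) → (4, 2)) × (paths (4, 2) → (5, 4)) = C(6, 4) · C(3, 1) = 15 · 3 = 45. Avoidance count = 126 − 45 = 81.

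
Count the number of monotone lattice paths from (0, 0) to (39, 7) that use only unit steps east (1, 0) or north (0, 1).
Number of paths = 53524680

A monotone lattice path from (0, 0) to (39, 7) consists of 39 east steps and 7 north steps in some order, so it is determined by which 39 of the 46 steps are east. The count is C(46, 39) = 53524680.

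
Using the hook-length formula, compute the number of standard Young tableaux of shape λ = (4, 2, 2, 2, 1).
# SYT of shape (4, 2, 2, 2, 1) = 1155

Hook-length formula: f^λ = n! / Π hook(c), product over all cells c of the Young diagram. For λ = (4, 2, 2, 2, 1), n = 11 boxes. Hook lengths by row (left-to-right, top-to-bottom): [8, 6, 2, 1]; [5, 3]; [4, 2]; [3, 1]; [1]. Product of hooks = 34560. So f^λ = 11! / 34560 = 39916800 / 34560 = 1155.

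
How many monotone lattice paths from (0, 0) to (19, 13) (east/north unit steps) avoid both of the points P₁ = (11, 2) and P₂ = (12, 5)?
Number of paths = 303666144

Inclusion–exclusion. Total paths: C(32, 19) = 347373600. Through P₁: C(13, 11)·C(19, 8) = 5895396. Through P₂: C(17, 12)·C(15, 7) = 39819780. Since P₁ is strictly southwest of P₂, a monotone path through both must visit P₁ then P₂; paths through both = C(13, 11)·C(4, 1)·C(15, 7) = 2007720. Avoid both = 347373600 − 5895396 − 39819780 + 2007720 = 303666144.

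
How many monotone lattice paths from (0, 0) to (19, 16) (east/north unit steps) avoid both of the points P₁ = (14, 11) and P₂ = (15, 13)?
Number of paths = 2094215550

Inclusion–exclusion. Total paths: C(35, 19) = 4059928950. Through P₁: C(25, 14)·C(10, 5) = 1123264800. Through P₂: C(28, 15)·C(7, 4) = 1310475600. Since P₁ is strictly southwest of P₂, a monotone path through both must visit P₁ then P₂; paths through both = C(25, 14)·C(3, 1)·C(7, 4) = 468027000. Avoid both = 4059928950 − 1123264800 − 1310475600 + 468027000 = 2094215550.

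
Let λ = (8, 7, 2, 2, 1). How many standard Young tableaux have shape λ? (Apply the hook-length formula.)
# SYT of shape (8, 7, 2, 2, 1) = 34918884

Hook-length formula: f^λ = n! / Π hook(c), product over all cells c of the Young diagram. For λ = (8, 7, 2, 2, 1), n = 20 boxes. Hook lengths by row (left-to-right, top-to-bottom): [12, 10, 7, 6, 5, 4, 3, 1]; [10, 8, 5, 4, 3, 2, 1]; [4, 2]; [3, 1]; [1]. Product of hooks = 69672960000. So f^λ = 20! / 69672960000 = 2432902008176640000 / 69672960000 = 34918884.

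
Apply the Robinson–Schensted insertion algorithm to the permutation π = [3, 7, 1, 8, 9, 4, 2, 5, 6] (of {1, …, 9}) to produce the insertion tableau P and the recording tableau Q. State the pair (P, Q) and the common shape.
P = [1, 2, 5, 6] / [3, 4, 8, 9] / [7];  Q = [1, 2, 4, 5] / [3, 6, 8, 9] / [7];  common shape = (4, 4, 1)

Row-insert the values π_1, π_2, … into P one at a time, bumping the leftmost entry strictly greater than the inserted value down to the next row. The recording tableau Q records, in position (i, j), the step at which that cell was added to P.
  Insert 3 (step 1): P = [3];  Q = [1]
  Insert 7 (step 2): P = [3, 7];  Q = [1, 2]
  Insert 1 (step 3): P = [1, 7] / [3];  Q = [1, 2] / [3]
  Insert 8 (step 4): P = [1, 7, 8] / [3];  Q = [1, 2, 4] / [3]
  Insert 9 (step 5): P = [1, 7, 8, 9] / [3];  Q = [1, 2, 4, 5] / [3]
  Insert 4 (step 6): P = [1, 4, 8, 9] / [3, 7];  Q = [1, 2, 4, 5] / [3, 6]
  Insert 2 (step 7): P = [1, 2, 8, 9] / [3, 4] / [7];  Q = [1, 2, 4, 5] / [3, 6] / [7]
  Insert 5 (step 8): P = [1, 2, 5, 9] / [3, 4, 8] / [7];  Q = [1, 2, 4, 5] / [3, 6, 8] / [7]
  Insert 6 (step 9): P = [1, 2, 5, 6] / [3, 4, 8, 9] / [7];  Q = [1, 2, 4, 5] / [3, 6, 8, 9] / [7]
Final shape: (4, 4, 1).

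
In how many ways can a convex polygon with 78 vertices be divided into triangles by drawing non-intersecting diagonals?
C_76 = 4790408930363303911328386208394864461024520

These polygon triangulations are counted by the Catalan number C_n = (1/(n + 1)) · C(2n, n). For n = 76: C_76 = (1/77) · C(152, 76) = 368861487637974401172285738046404563498888040/77 = 4790408930363303911328386208394864461024520.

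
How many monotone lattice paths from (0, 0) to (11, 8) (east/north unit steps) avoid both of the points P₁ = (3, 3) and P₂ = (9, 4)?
Number of paths = 41217

Inclusion–exclusion. Total paths: C(19, 11) = 75582. Through P₁: C(6, 3)·C(13, 8) = 25740. Through P₂: C(13, 9)·C(6, 2) = 10725. Since P₁ is strictly southwest of P₂, a monotone path through both must visit P₁ then P₂; paths through both = C(6, 3)·C(7, 6)·C(6, 2) = 2100. Avoid both = 75582 − 25740 − 10725 + 2100 = 41217.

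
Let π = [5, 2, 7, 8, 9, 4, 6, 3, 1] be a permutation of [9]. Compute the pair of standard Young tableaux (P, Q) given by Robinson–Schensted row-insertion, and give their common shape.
P = [1, 3, 6, 9] / [2, 7, 8] / [4] / [5];  Q = [1, 3, 4, 5] / [2, 6, 7] / [8] / [9];  common shape = (4, 3, 1, 1)

Row-insert the values π_1, π_2, … into P one at a time, bumping the leftmost entry strictly greater than the inserted value down to the next row. The recording tableau Q records, in position (i, j), the step at which that cell was added to P.
  Insert 5 (step 1): P = [5];  Q = [1]
  Insert 2 (step 2): P = [2] / [5];  Q = [1] / [2]
  Insert 7 (step 3): P = [2, 7] / [5];  Q = [1, 3] / [2]
  Insert 8 (step 4): P = [2, 7, 8] / [5];  Q = [1, 3, 4] / [2]
  Insert 9 (step 5): P = [2, 7, 8, 9] / [5];  Q = [1, 3, 4, 5] / [2]
  Insert 4 (step 6): P = [2, 4, 8, 9] / [5, 7];  Q = [1, 3, 4, 5] / [2, 6]
  Insert 6 (step 7): P = [2, 4, 6, 9] / [5, 7, 8];  Q = [1, 3, 4, 5] / [2, 6, 7]
  Insert 3 (step 8): P = [2, 3, 6, 9] / [4, 7, 8] / [5];  Q = [1, 3, 4, 5] / [2, 6, 7] / [8]
  Insert 1 (step 9): P = [1, 3, 6, 9] / [2, 7, 8] / [4] / [5];  Q = [1, 3, 4, 5] / [2, 6, 7] / [8] / [9]
Final shape: (4, 3, 1, 1).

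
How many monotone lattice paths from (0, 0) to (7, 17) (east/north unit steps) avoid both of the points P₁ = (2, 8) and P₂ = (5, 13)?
Number of paths = 165294

Inclusion–exclusion. Total paths: C(24, 7) = 346104. Through P₁: C(10, 2)·C(14, 5) = 90090. Through P₂: C(18, 5)·C(6, 2) = 128520. Since P₁ is strictly southwest of P₂, a monotone path through both must visit P₁ then P₂; paths through both = C(10, 2)·C(8, 3)·C(6, 2) = 37800. Avoid both = 346104 − 90090 − 128520 + 37800 = 165294.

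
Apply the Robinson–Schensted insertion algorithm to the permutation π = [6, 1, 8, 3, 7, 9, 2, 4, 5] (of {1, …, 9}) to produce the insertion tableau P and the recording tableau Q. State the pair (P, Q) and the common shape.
P = [1, 2, 4, 5] / [3, 7, 9] / [6, 8];  Q = [1, 3, 5, 6] / [2, 4, 9] / [7, 8];  common shape = (4, 3, 2)

Row-insert the values π_1, π_2, … into P one at a time, bumping the leftmost entry strictly greater than the inserted value down to the next row. The recording tableau Q records, in position (i, j), the step at which that cell was added to P.
  Insert 6 (step 1): P = [6];  Q = [1]
  Insert 1 (step 2): P = [1] / [6];  Q = [1] / [2]
  Insert 8 (step 3): P = [1, 8] / [6];  Q = [1, 3] / [2]
  Insert 3 (step 4): P = [1, 3] / [6, 8];  Q = [1, 3] / [2, 4]
  Insert 7 (step 5): P = [1, 3, 7] / [6, 8];  Q = [1, 3, 5] / [2, 4]
  Insert 9 (step 6): P = [1, 3, 7, 9] / [6, 8];  Q = [1, 3, 5, 6] / [2, 4]
  Insert 2 (step 7): P = [1, 2, 7, 9] / [3, 8] / [6];  Q = [1, 3, 5, 6] / [2, 4] / [7]
  Insert 4 (step 8): P = [1, 2, 4, 9] / [3, 7] / [6, 8];  Q = [1, 3, 5, 6] / [2, 4] / [7, 8]
  Insert 5 (step 9): P = [1, 2, 4, 5] / [3, 7, 9] / [6, 8];  Q = [1, 3, 5, 6] / [2, 4, 9] / [7, 8]
Final shape: (4, 3, 2).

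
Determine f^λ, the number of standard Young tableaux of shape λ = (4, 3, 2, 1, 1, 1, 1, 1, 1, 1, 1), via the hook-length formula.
# SYT of shape (4, 3, 2, 1, 1, 1, 1, 1, 1, 1, 1) = 116688

Hook-length formula: f^λ = n! / Π hook(c), product over all cells c of the Young diagram. For λ = (4, 3, 2, 1, 1, 1, 1, 1, 1, 1, 1), n = 17 boxes. Hook lengths by row (left-to-right, top-to-bottom): [14, 5, 3, 1]; [12, 3, 1]; [10, 1]; [8]; [7]; [6]; [5]; [4]; [3]; [2]; [1]. Product of hooks = 3048192000. So f^λ = 17! / 3048192000 = 355687428096000 / 3048192000 = 116688.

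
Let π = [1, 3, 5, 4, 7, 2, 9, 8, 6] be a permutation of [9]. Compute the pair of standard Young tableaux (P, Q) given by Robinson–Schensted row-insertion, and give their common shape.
P = [1, 2, 4, 6, 8] / [3, 7] / [5, 9];  Q = [1, 2, 3, 5, 7] / [4, 8] / [6, 9];  common shape = (5, 2, 2)

Row-insert the values π_1, π_2, … into P one at a time, bumping the leftmost entry strictly greater than the inserted value down to the next row. The recording tableau Q records, in position (i, j), the step at which that cell was added to P.
  Insert 1 (step 1): P = [1];  Q = [1]
  Insert 3 (step 2): P = [1, 3];  Q = [1, 2]
  Insert 5 (step 3): P = [1, 3, 5];  Q = [1, 2, 3]
  Insert 4 (step 4): P = [1, 3, 4] / [5];  Q = [1, 2, 3] / [4]
  Insert 7 (step 5): P = [1, 3, 4, 7] / [5];  Q = [1, 2, 3, 5] / [4]
  Insert 2 (step 6): P = [1, 2, 4, 7] / [3] / [5];  Q = [1, 2, 3, 5] / [4] / [6]
  Insert 9 (step 7): P = [1, 2, 4, 7, 9] / [3] / [5];  Q = [1, 2, 3, 5, 7] / [4] / [6]
  Insert 8 (step 8): P = [1, 2, 4, 7, 8] / [3, 9] / [5];  Q = [1, 2, 3, 5, 7] / [4, 8] / [6]
  Insert 6 (step 9): P = [1, 2, 4, 6, 8] / [3, 7] / [5, 9];  Q = [1, 2, 3, 5, 7] / [4, 8] / [6, 9]
Final shape: (5, 2, 2).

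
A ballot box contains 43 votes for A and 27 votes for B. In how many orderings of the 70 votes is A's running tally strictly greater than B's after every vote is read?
Strict-lead orderings = 4161956306130554624

Total orderings of the 70 votes with 43 for A: C(70, 43) = 18208558839321176480. By the Bertrand ballot formula (Cycle Lemma / reflection principle), the number of orderings in which A is strictly ahead of B throughout is (p − q)/(p + q) · C(p + q, p) = (43 − 27)/(43 + 27) · 18208558839321176480 = 4161956306130554624.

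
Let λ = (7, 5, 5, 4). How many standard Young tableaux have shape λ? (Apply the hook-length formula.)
# SYT of shape (7, 5, 5, 4) = 69837768

Hook-length formula: f^λ = n! / Π hook(c), product over all cells c of the Young diagram. For λ = (7, 5, 5, 4), n = 21 boxes. Hook lengths by row (left-to-right, top-to-bottom): [10, 9, 8, 7, 5, 2, 1]; [7, 6, 5, 4, 2]; [6, 5, 4, 3, 1]; [4, 3, 2, 1]. Product of hooks = 731566080000. So f^λ = 21! / 731566080000 = 51090942171709440000 / 731566080000 = 69837768.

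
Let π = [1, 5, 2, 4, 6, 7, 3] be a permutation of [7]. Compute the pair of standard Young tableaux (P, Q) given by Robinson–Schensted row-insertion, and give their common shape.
P = [1, 2, 3, 6, 7] / [4] / [5];  Q = [1, 2, 4, 5, 6] / [3] / [7];  common shape = (5, 1, 1)

Row-insert the values π_1, π_2, … into P one at a time, bumping the leftmost entry strictly greater than the inserted value down to the next row. The recording tableau Q records, in position (i, j), the step at which that cell was added to P.
  Insert 1 (step 1): P = [1];  Q = [1]
  Insert 5 (step 2): P = [1, 5];  Q = [1, 2]
  Insert 2 (step 3): P = [1, 2] / [5];  Q = [1, 2] / [3]
  Insert 4 (step 4): P = [1, 2, 4] / [5];  Q = [1, 2, 4] / [3]
  Insert 6 (step 5): P = [1, 2, 4, 6] / [5];  Q = [1, 2, 4, 5] / [3]
  Insert 7 (step 6): P = [1, 2, 4, 6, 7] / [5];  Q = [1, 2, 4, 5, 6] / [3]
  Insert 3 (step 7): P = [1, 2, 3, 6, 7] / [4] / [5];  Q = [1, 2, 4, 5, 6] / [3] / [7]
Final shape: (5, 1, 1).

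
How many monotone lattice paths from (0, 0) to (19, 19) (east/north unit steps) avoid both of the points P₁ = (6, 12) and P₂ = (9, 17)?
Number of paths = 33768574764

Inclusion–exclusion. Total paths: C(38, 19) = 35345263800. Through P₁: C(18, 6)·C(20, 13) = 1439081280. Through P₂: C(26, 9)·C(12, 10) = 206220300. Since P₁ is strictly southwest of P₂, a monotone path through both must visit P₁ then P₂; paths through both = C(18, 6)·C(8, 3)·C(12, 10) = 68612544. Avoid both = 35345263800 − 1439081280 − 206220300 + 68612544 = 33768574764.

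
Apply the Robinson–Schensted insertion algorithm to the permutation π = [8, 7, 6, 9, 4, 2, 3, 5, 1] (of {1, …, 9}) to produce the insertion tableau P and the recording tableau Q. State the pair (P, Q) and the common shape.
P = [1, 3, 5] / [2, 9] / [4] / [6] / [7] / [8];  Q = [1, 4, 8] / [2, 7] / [3] / [5] / [6] / [9];  common shape = (3, 2, 1, 1, 1, 1)

Row-insert the values π_1, π_2, … into P one at a time, bumping the leftmost entry strictly greater than the inserted value down to the next row. The recording tableau Q records, in position (i, j), the step at which that cell was added to P.
  Insert 8 (step 1): P = [8];  Q = [1]
  Insert 7 (step 2): P = [7] / [8];  Q = [1] / [2]
  Insert 6 (step 3): P = [6] / [7] / [8];  Q = [1] / [2] / [3]
  Insert 9 (step 4): P = [6, 9] / [7] / [8];  Q = [1, 4] / [2] / [3]
  Insert 4 (step 5): P = [4, 9] / [6] / [7] / [8];  Q = [1, 4] / [2] / [3] / [5]
  Insert 2 (step 6): P = [2, 9] / [4] / [6] / [7] / [8];  Q = [1, 4] / [2] / [3] / [5] / [6]
  Insert 3 (step 7): P = [2, 3] / [4, 9] / [6] / [7] / [8];  Q = [1, 4] / [2, 7] / [3] / [5] / [6]
  Insert 5 (step 8): P = [2, 3, 5] / [4, 9] / [6] / [7] / [8];  Q = [1, 4, 8] / [2, 7] / [3] / [5] / [6]
  Insert 1 (step 9): P = [1, 3, 5] / [2, 9] / [4] / [6] / [7] / [8];  Q = [1, 4, 8] / [2, 7] / [3] / [5] / [6] / [9]
Final shape: (3, 2, 1, 1, 1, 1).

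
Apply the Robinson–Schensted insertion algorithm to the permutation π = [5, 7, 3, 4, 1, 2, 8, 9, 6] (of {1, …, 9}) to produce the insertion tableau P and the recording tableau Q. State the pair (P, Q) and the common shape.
P = [1, 2, 6, 9] / [3, 4, 8] / [5, 7];  Q = [1, 2, 7, 8] / [3, 4, 9] / [5, 6];  common shape = (4, 3, 2)

Row-insert the values π_1, π_2, … into P one at a time, bumping the leftmost entry strictly greater than the inserted value down to the next row. The recording tableau Q records, in position (i, j), the step at which that cell was added to P.
  Insert 5 (step 1): P = [5];  Q = [1]
  Insert 7 (step 2): P = [5, 7];  Q = [1, 2]
  Insert 3 (step 3): P = [3, 7] / [5];  Q = [1, 2] / [3]
  Insert 4 (step 4): P = [3, 4] / [5, 7];  Q = [1, 2] / [3, 4]
  Insert 1 (step 5): P = [1, 4] / [3, 7] / [5];  Q = [1, 2] / [3, 4] / [5]
  Insert 2 (step 6): P = [1, 2] / [3, 4] / [5, 7];  Q = [1, 2] / [3, 4] / [5, 6]
  Insert 8 (step 7): P = [1, 2, 8] / [3, 4] / [5, 7];  Q = [1, 2, 7] / [3, 4] / [5, 6]
  Insert 9 (step 8): P = [1, 2, 8, 9] / [3, 4] / [5, 7];  Q = [1, 2, 7, 8] / [3, 4] / [5, 6]
  Insert 6 (step 9): P = [1, 2, 6, 9] / [3, 4, 8] / [5, 7];  Q = [1, 2, 7, 8] / [3, 4, 9] / [5, 6]
Final shape: (4, 3, 2).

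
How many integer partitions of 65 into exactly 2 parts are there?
p(65, 2 parts) = 32

Partitions of n into exactly k parts are in bijection with partitions of n − k into at most k parts (subtract 1 from each part). So p(65, exactly 2) = p(63, parts ≤ 2). Computing via the recurrence p(m, j) = p(m, j−1) + p(m−j, j) gives 32.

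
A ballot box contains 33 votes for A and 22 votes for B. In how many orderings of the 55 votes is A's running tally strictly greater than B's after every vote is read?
Strict-lead orderings = 260170725132045

Total orderings of the 55 votes with 33 for A: C(55, 33) = 1300853625660225. By the Bertrand ballot formula (Cycle Lemma / reflection principle), the number of orderings in which A is strictly ahead of B throughout is (p − q)/(p + q) · C(p + q, p) = (33 − 22)/(33 + 22) · 1300853625660225 = 260170725132045.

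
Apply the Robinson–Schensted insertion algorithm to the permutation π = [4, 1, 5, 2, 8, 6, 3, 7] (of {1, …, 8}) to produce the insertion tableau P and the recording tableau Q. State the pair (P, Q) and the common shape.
P = [1, 2, 3, 7] / [4, 5, 6] / [8];  Q = [1, 3, 5, 8] / [2, 4, 6] / [7];  common shape = (4, 3, 1)

Row-insert the values π_1, π_2, … into P one at a time, bumping the leftmost entry strictly greater than the inserted value down to the next row. The recording tableau Q records, in position (i, j), the step at which that cell was added to P.
  Insert 4 (step 1): P = [4];  Q = [1]
  Insert 1 (step 2): P = [1] / [4];  Q = [1] / [2]
  Insert 5 (step 3): P = [1, 5] / [4];  Q = [1, 3] / [2]
  Insert 2 (step 4): P = [1, 2] / [4, 5];  Q = [1, 3] / [2, 4]
  Insert 8 (step 5): P = [1, 2, 8] / [4, 5];  Q = [1, 3, 5] / [2, 4]
  Insert 6 (step 6): P = [1, 2, 6] / [4, 5, 8];  Q = [1, 3, 5] / [2, 4, 6]
  Insert 3 (step 7): P = [1, 2, 3] / [4, 5, 6] / [8];  Q = [1, 3, 5] / [2, 4, 6] / [7]
  Insert 7 (step 8): P = [1, 2, 3, 7] / [4, 5, 6] / [8];  Q = [1, 3, 5, 8] / [2, 4, 6] / [7]
Final shape: (4, 3, 1).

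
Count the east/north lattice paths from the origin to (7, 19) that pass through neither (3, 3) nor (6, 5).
Number of paths = 556970

Inclusion–exclusion. Total paths: C(26, 7) = 657800. Through P₁: C(6, 3)·C(20, 4) = 96900. Through P₂: C(11, 6)·C(15, 1) = 6930. Since P₁ is strictly southwest of P₂, a monotone path through both must visit P₁ then P₂; paths through both = C(6, 3)·C(5, 3)·C(15, 1) = 3000. Avoid both = 657800 − 96900 − 6930 + 3000 = 556970.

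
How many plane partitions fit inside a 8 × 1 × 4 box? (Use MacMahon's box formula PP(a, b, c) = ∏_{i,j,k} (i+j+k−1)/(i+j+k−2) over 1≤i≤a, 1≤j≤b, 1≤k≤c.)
PP(8, 1, 4) = 495

Evaluate the triple product over i = 1..8, j = 1..1, k = 1..4. The factors are (2/1) · (3/2) · (4/3) · (5/4) · (3/2) · (4/3) · (5/4) · (6/5) · … (32 factors total). The numerators and denominators telescope so the product is an integer; carrying out the multiplication exactly gives PP(8, 1, 4) = 495.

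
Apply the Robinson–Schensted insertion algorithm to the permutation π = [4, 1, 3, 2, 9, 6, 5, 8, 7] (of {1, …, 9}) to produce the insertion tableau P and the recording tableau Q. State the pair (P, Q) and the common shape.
P = [1, 2, 5, 7] / [3, 6, 8] / [4, 9];  Q = [1, 3, 5, 8] / [2, 6, 9] / [4, 7];  common shape = (4, 3, 2)

Row-insert the values π_1, π_2, … into P one at a time, bumping the leftmost entry strictly greater than the inserted value down to the next row. The recording tableau Q records, in position (i, j), the step at which that cell was added to P.
  Insert 4 (step 1): P = [4];  Q = [1]
  Insert 1 (step 2): P = [1] / [4];  Q = [1] / [2]
  Insert 3 (step 3): P = [1, 3] / [4];  Q = [1, 3] / [2]
  Insert 2 (step 4): P = [1, 2] / [3] / [4];  Q = [1, 3] / [2] / [4]
  Insert 9 (step 5): P = [1, 2, 9] / [3] / [4];  Q = [1, 3, 5] / [2] / [4]
  Insert 6 (step 6): P = [1, 2, 6] / [3, 9] / [4];  Q = [1, 3, 5] / [2, 6] / [4]
  Insert 5 (step 7): P = [1, 2, 5] / [3, 6] / [4, 9];  Q = [1, 3, 5] / [2, 6] / [4, 7]
  Insert 8 (step 8): P = [1, 2, 5, 8] / [3, 6] / [4, 9];  Q = [1, 3, 5, 8] / [2, 6] / [4, 7]
  Insert 7 (step 9): P = [1, 2, 5, 7] / [3, 6, 8] / [4, 9];  Q = [1, 3, 5, 8] / [2, 6, 9] / [4, 7]
Final shape: (4, 3, 2).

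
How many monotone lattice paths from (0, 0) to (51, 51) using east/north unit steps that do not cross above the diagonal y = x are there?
C_51 = 7684785670514316385230816156

These NE paths below the diagonal are counted by the Catalan number C_n = (1/(n + 1)) · C(2n, n). For n = 51: C_51 = (1/52) · C(102, 51) = 399608854866744452032002440112/52 = 7684785670514316385230816156.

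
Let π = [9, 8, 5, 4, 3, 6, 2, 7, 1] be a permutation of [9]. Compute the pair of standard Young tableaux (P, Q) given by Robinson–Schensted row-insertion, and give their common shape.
P = [1, 6, 7] / [2] / [3] / [4] / [5] / [8] / [9];  Q = [1, 6, 8] / [2] / [3] / [4] / [5] / [7] / [9];  common shape = (3, 1, 1, 1, 1, 1, 1)

Row-insert the values π_1, π_2, … into P one at a time, bumping the leftmost entry strictly greater than the inserted value down to the next row. The recording tableau Q records, in position (i, j), the step at which that cell was added to P.
  Insert 9 (step 1): P = [9];  Q = [1]
  Insert 8 (step 2): P = [8] / [9];  Q = [1] / [2]
  Insert 5 (step 3): P = [5] / [8] / [9];  Q = [1] / [2] / [3]
  Insert 4 (step 4): P = [4] / [5] / [8] / [9];  Q = [1] / [2] / [3] / [4]
  Insert 3 (step 5): P = [3] / [4] / [5] / [8] / [9];  Q = [1] / [2] / [3] / [4] / [5]
  Insert 6 (step 6): P = [3, 6] / [4] / [5] / [8] / [9];  Q = [1, 6] / [2] / [3] / [4] / [5]
  Insert 2 (step 7): P = [2, 6] / [3] / [4] / [5] / [8] / [9];  Q = [1, 6] / [2] / [3] / [4] / [5] / [7]
  Insert 7 (step 8): P = [2, 6, 7] / [3] / [4] / [5] / [8] / [9];  Q = [1, 6, 8] / [2] / [3] / [4] / [5] / [7]
  Insert 1 (step 9): P = [1, 6, 7] / [2] / [3] / [4] / [5] / [8] / [9];  Q = [1, 6, 8] / [2] / [3] / [4] / [5] / [7] / [9]
Final shape: (3, 1, 1, 1, 1, 1, 1).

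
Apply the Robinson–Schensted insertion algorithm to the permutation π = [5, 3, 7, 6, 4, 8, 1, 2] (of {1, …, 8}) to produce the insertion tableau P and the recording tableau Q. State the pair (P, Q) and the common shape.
P = [1, 2, 8] / [3, 4] / [5, 6] / [7];  Q = [1, 3, 6] / [2, 4] / [5, 8] / [7];  common shape = (3, 2, 2, 1)

Row-insert the values π_1, π_2, … into P one at a time, bumping the leftmost entry strictly greater than the inserted value down to the next row. The recording tableau Q records, in position (i, j), the step at which that cell was added to P.
  Insert 5 (step 1): P = [5];  Q = [1]
  Insert 3 (step 2): P = [3] / [5];  Q = [1] / [2]
  Insert 7 (step 3): P = [3, 7] / [5];  Q = [1, 3] / [2]
  Insert 6 (step 4): P = [3, 6] / [5, 7];  Q = [1, 3] / [2, 4]
  Insert 4 (step 5): P = [3, 4] / [5, 6] / [7];  Q = [1, 3] / [2, 4] / [5]
  Insert 8 (step 6): P = [3, 4, 8] / [5, 6] / [7];  Q = [1, 3, 6] / [2, 4] / [5]
  Insert 1 (step 7): P = [1, 4, 8] / [3, 6] / [5] / [7];  Q = [1, 3, 6] / [2, 4] / [5] / [7]
  Insert 2 (step 8): P = [1, 2, 8] / [3, 4] / [5, 6] / [7];  Q = [1, 3, 6] / [2, 4] / [5, 8] / [7]
Final shape: (3, 2, 2, 1).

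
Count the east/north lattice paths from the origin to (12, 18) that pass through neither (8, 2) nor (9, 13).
Number of paths = 58449920

Inclusion–exclusion. Total paths: C(30, 12) = 86493225. Through P₁: C(10, 8)·C(20, 4) = 218025. Through P₂: C(22, 9)·C(8, 3) = 27855520. Since P₁ is strictly southwest of P₂, a monotone path through both must visit P₁ then P₂; paths through both = C(10, 8)·C(12, 1)·C(8, 3) = 30240. Avoid both = 86493225 − 218025 − 27855520 + 30240 = 58449920.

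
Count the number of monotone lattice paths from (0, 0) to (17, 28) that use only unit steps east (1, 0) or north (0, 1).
Number of paths = 1103068603890

A monotone lattice path from (0, 0) to (17, 28) consists of 17 east steps and 28 north steps in some order, so it is determined by which 17 of the 45 steps are east. The count is C(45, 17) = 1103068603890.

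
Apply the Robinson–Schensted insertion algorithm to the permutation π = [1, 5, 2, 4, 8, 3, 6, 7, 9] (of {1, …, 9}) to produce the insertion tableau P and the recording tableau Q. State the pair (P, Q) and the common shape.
P = [1, 2, 3, 6, 7, 9] / [4, 8] / [5];  Q = [1, 2, 4, 5, 8, 9] / [3, 7] / [6];  common shape = (6, 2, 1)

Row-insert the values π_1, π_2, … into P one at a time, bumping the leftmost entry strictly greater than the inserted value down to the next row. The recording tableau Q records, in position (i, j), the step at which that cell was added to P.
  Insert 1 (step 1): P = [1];  Q = [1]
  Insert 5 (step 2): P = [1, 5];  Q = [1, 2]
  Insert 2 (step 3): P = [1, 2] / [5];  Q = [1, 2] / [3]
  Insert 4 (step 4): P = [1, 2, 4] / [5];  Q = [1, 2, 4] / [3]
  Insert 8 (step 5): P = [1, 2, 4, 8] / [5];  Q = [1, 2, 4, 5] / [3]
  Insert 3 (step 6): P = [1, 2, 3, 8] / [4] / [5];  Q = [1, 2, 4, 5] / [3] / [6]
  Insert 6 (step 7): P = [1, 2, 3, 6] / [4, 8] / [5];  Q = [1, 2, 4, 5] / [3, 7] / [6]
  Insert 7 (step 8): P = [1, 2, 3, 6, 7] / [4, 8] / [5];  Q = [1, 2, 4, 5, 8] / [3, 7] / [6]
  Insert 9 (step 9): P = [1, 2, 3, 6, 7, 9] / [4, 8] / [5];  Q = [1, 2, 4, 5, 8, 9] / [3, 7] / [6]
Final shape: (6, 2, 1).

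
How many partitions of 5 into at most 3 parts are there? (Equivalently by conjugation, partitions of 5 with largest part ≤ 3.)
p(5, parts ≤ 3) = 5

Partitions of 5 with all parts ≤ 3: 3+2, 3+1+1, 2+2+1, 2+1+1+1, 1+1+1+1+1. Count = 5.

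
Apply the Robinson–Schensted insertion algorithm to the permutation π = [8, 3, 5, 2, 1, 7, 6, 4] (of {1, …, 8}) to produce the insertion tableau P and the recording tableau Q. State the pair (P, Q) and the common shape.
P = [1, 4, 6] / [2, 5] / [3, 7] / [8];  Q = [1, 3, 6] / [2, 7] / [4, 8] / [5];  common shape = (3, 2, 2, 1)

Row-insert the values π_1, π_2, … into P one at a time, bumping the leftmost entry strictly greater than the inserted value down to the next row. The recording tableau Q records, in position (i, j), the step at which that cell was added to P.
  Insert 8 (step 1): P = [8];  Q = [1]
  Insert 3 (step 2): P = [3] / [8];  Q = [1] / [2]
  Insert 5 (step 3): P = [3, 5] / [8];  Q = [1, 3] / [2]
  Insert 2 (step 4): P = [2, 5] / [3] / [8];  Q = [1, 3] / [2] / [4]
  Insert 1 (step 5): P = [1, 5] / [2] / [3] / [8];  Q = [1, 3] / [2] / [4] / [5]
  Insert 7 (step 6): P = [1, 5, 7] / [2] / [3] / [8];  Q = [1, 3, 6] / [2] / [4] / [5]
  Insert 6 (step 7): P = [1, 5, 6] / [2, 7] / [3] / [8];  Q = [1, 3, 6] / [2, 7] / [4] / [5]
  Insert 4 (step 8): P = [1, 4, 6] / [2, 5] / [3, 7] / [8];  Q = [1, 3, 6] / [2, 7] / [4, 8] / [5]
Final shape: (3, 2, 2, 1).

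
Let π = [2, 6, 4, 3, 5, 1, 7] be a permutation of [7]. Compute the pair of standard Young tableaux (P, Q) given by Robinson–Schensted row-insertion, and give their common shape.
P = [1, 3, 5, 7] / [2] / [4] / [6];  Q = [1, 2, 5, 7] / [3] / [4] / [6];  common shape = (4, 1, 1, 1)

Row-insert the values π_1, π_2, … into P one at a time, bumping the leftmost entry strictly greater than the inserted value down to the next row. The recording tableau Q records, in position (i, j), the step at which that cell was added to P.
  Insert 2 (step 1): P = [2];  Q = [1]
  Insert 6 (step 2): P = [2, 6];  Q = [1, 2]
  Insert 4 (step 3): P = [2, 4] / [6];  Q = [1, 2] / [3]
  Insert 3 (step 4): P = [2, 3] / [4] / [6];  Q = [1, 2] / [3] / [4]
  Insert 5 (step 5): P = [2, 3, 5] / [4] / [6];  Q = [1, 2, 5] / [3] / [4]
  Insert 1 (step 6): P = [1, 3, 5] / [2] / [4] / [6];  Q = [1, 2, 5] / [3] / [4] / [6]
  Insert 7 (step 7): P = [1, 3, 5, 7] / [2] / [4] / [6];  Q = [1, 2, 5, 7] / [3] / [4] / [6]
Final shape: (4, 1, 1, 1).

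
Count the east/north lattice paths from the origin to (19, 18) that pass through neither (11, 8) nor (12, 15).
Number of paths = 12351810264

Inclusion–exclusion. Total paths: C(37, 19) = 17672631900. Through P₁: C(19, 11)·C(18, 8) = 3307317156. Through P₂: C(27, 12)·C(10, 7) = 2086063200. Since P₁ is strictly southwest of P₂, a monotone path through both must visit P₁ then P₂; paths through both = C(19, 11)·C(8, 1)·C(10, 7) = 72558720. Avoid both = 17672631900 − 3307317156 − 2086063200 + 72558720 = 12351810264.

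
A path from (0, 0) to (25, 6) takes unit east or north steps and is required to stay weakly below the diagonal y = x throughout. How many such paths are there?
Number of paths = 566370

By the reflection principle (André's argument), the number of monotone paths to (25, 6) with n ≤ m that never go above y = x is C(31, 25) − C(31, 26) = 736281 − 169911 = 566370.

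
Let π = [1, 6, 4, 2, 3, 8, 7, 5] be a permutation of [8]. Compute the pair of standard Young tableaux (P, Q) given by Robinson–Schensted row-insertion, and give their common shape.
P = [1, 2, 3, 5] / [4, 7] / [6, 8];  Q = [1, 2, 5, 6] / [3, 7] / [4, 8];  common shape = (4, 2, 2)

Row-insert the values π_1, π_2, … into P one at a time, bumping the leftmost entry strictly greater than the inserted value down to the next row. The recording tableau Q records, in position (i, j), the step at which that cell was added to P.
  Insert 1 (step 1): P = [1];  Q = [1]
  Insert 6 (step 2): P = [1, 6];  Q = [1, 2]
  Insert 4 (step 3): P = [1, 4] / [6];  Q = [1, 2] / [3]
  Insert 2 (step 4): P = [1, 2] / [4] / [6];  Q = [1, 2] / [3] / [4]
  Insert 3 (step 5): P = [1, 2, 3] / [4] / [6];  Q = [1, 2, 5] / [3] / [4]
  Insert 8 (step 6): P = [1, 2, 3, 8] / [4] / [6];  Q = [1, 2, 5, 6] / [3] / [4]
  Insert 7 (step 7): P = [1, 2, 3, 7] / [4, 8] / [6];  Q = [1, 2, 5, 6] / [3, 7] / [4]
  Insert 5 (step 8): P = [1, 2, 3, 5] / [4, 7] / [6, 8];  Q = [1, 2, 5, 6] / [3, 7] / [4, 8]
Final shape: (4, 2, 2).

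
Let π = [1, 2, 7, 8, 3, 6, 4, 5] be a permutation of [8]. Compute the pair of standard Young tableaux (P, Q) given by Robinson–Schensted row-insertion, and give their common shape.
P = [1, 2, 3, 4, 5] / [6, 8] / [7];  Q = [1, 2, 3, 4, 8] / [5, 6] / [7];  common shape = (5, 2, 1)

Row-insert the values π_1, π_2, … into P one at a time, bumping the leftmost entry strictly greater than the inserted value down to the next row. The recording tableau Q records, in position (i, j), the step at which that cell was added to P.
  Insert 1 (step 1): P = [1];  Q = [1]
  Insert 2 (step 2): P = [1, 2];  Q = [1, 2]
  Insert 7 (step 3): P = [1, 2, 7];  Q = [1, 2, 3]
  Insert 8 (step 4): P = [1, 2, 7, 8];  Q = [1, 2, 3, 4]
  Insert 3 (step 5): P = [1, 2, 3, 8] / [7];  Q = [1, 2, 3, 4] / [5]
  Insert 6 (step 6): P = [1, 2, 3, 6] / [7, 8];  Q = [1, 2, 3, 4] / [5, 6]
  Insert 4 (step 7): P = [1, 2, 3, 4] / [6, 8] / [7];  Q = [1, 2, 3, 4] / [5, 6] / [7]
  Insert 5 (step 8): P = [1, 2, 3, 4, 5] / [6, 8] / [7];  Q = [1, 2, 3, 4, 8] / [5, 6] / [7]
Final shape: (5, 2, 1).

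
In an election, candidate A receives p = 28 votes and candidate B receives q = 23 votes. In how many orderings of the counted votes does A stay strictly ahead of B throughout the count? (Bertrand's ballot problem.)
Strict-lead orderings = 19293438101000

Total orderings of the 51 votes with 28 for A: C(51, 28) = 196793068630200. By the Bertrand ballot formula (Cycle Lemma / reflection principle), the number of orderings in which A is strictly ahead of B throughout is (p − q)/(p + q) · C(p + q, p) = (28 − 23)/(28 + 23) · 196793068630200 = 19293438101000.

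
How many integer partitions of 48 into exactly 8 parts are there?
p(48, 8 parts) = 9749

Partitions of n into exactly k parts are in bijection with partitions of n − k into at most k parts (subtract 1 from each part). So p(48, exactly 8) = p(40, parts ≤ 8). Computing via the recurrence p(m, j) = p(m, j−1) + p(m−j, j) gives 9749.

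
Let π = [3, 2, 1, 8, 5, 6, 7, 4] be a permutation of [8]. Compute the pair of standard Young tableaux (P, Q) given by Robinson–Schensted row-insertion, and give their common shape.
P = [1, 4, 6, 7] / [2, 5] / [3, 8];  Q = [1, 4, 6, 7] / [2, 5] / [3, 8];  common shape = (4, 2, 2)

Row-insert the values π_1, π_2, … into P one at a time, bumping the leftmost entry strictly greater than the inserted value down to the next row. The recording tableau Q records, in position (i, j), the step at which that cell was added to P.
  Insert 3 (step 1): P = [3];  Q = [1]
  Insert 2 (step 2): P = [2] / [3];  Q = [1] / [2]
  Insert 1 (step 3): P = [1] / [2] / [3];  Q = [1] / [2] / [3]
  Insert 8 (step 4): P = [1, 8] / [2] / [3];  Q = [1, 4] / [2] / [3]
  Insert 5 (step 5): P = [1, 5] / [2, 8] / [3];  Q = [1, 4] / [2, 5] / [3]
  Insert 6 (step 6): P = [1, 5, 6] / [2, 8] / [3];  Q = [1, 4, 6] / [2, 5] / [3]
  Insert 7 (step 7): P = [1, 5, 6, 7] / [2, 8] / [3];  Q = [1, 4, 6, 7] / [2, 5] / [3]
  Insert 4 (step 8): P = [1, 4, 6, 7] / [2, 5] / [3, 8];  Q = [1, 4, 6, 7] / [2, 5] / [3, 8]
Final shape: (4, 2, 2).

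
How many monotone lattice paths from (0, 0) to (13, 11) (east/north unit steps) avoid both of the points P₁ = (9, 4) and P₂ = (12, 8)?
Number of paths = 1856414

Inclusion–exclusion. Total paths: C(24, 13) = 2496144. Through P₁: C(13, 9)·C(11, 4) = 235950. Through P₂: C(20, 12)·C(4, 1) = 503880. Since P₁ is strictly southwest of P₂, a monotone path through both must visit P₁ then P₂; paths through both = C(13, 9)·C(7, 3)·C(4, 1) = 100100. Avoid both = 2496144 − 235950 − 503880 + 100100 = 1856414.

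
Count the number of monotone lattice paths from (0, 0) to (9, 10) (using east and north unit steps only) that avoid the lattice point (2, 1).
Number of paths = 58058

Total paths from (0, 0) to (9, 10): C(19, 9) = 92378. Paths through (2, 1): (paths (0, 0) → (2, 1)) × (paths (2, 1) → (9, 10)) = C(3, 2) · C(16, 7) = 3 · 11440 = 34320. Avoidance count = 92378 − 34320 = 58058.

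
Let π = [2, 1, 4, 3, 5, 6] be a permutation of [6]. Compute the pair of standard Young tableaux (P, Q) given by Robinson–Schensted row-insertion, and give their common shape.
P = [1, 3, 5, 6] / [2, 4];  Q = [1, 3, 5, 6] / [2, 4];  common shape = (4, 2)

Row-insert the values π_1, π_2, … into P one at a time, bumping the leftmost entry strictly greater than the inserted value down to the next row. The recording tableau Q records, in position (i, j), the step at which that cell was added to P.
  Insert 2 (step 1): P = [2];  Q = [1]
  Insert 1 (step 2): P = [1] / [2];  Q = [1] / [2]
  Insert 4 (step 3): P = [1, 4] / [2];  Q = [1, 3] / [2]
  Insert 3 (step 4): P = [1, 3] / [2, 4];  Q = [1, 3] / [2, 4]
  Insert 5 (step 5): P = [1, 3, 5] / [2, 4];  Q = [1, 3, 5] / [2, 4]
  Insert 6 (step 6): P = [1, 3, 5, 6] / [2, 4];  Q = [1, 3, 5, 6] / [2, 4]
Final shape: (4, 2).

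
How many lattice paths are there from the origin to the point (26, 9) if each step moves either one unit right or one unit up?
Number of paths = 70607460

A monotone lattice path from (0, 0) to (26, 9) consists of 26 east steps and 9 north steps in some order, so it is determined by which 26 of the 35 steps are east. The count is C(35, 26) = 70607460.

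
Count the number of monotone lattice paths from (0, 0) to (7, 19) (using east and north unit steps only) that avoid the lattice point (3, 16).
Number of paths = 623885

Total paths from (0, 0) to (7, 19): C(26, 7) = 657800. Paths through (3, 16): (paths (0, 0) → (3, 16)) × (paths (3, 16) → (7, 19)) = C(19, 3) · C(7, 4) = 969 · 35 = 33915. Avoidance count = 657800 − 33915 = 623885.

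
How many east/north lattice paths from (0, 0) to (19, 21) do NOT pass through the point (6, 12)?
Number of paths = 122048303520

Total paths from (0, 0) to (19, 21): C(40, 19) = 131282408400. Paths through (6, 12): (paths (0, 0) → (6, 12)) × (paths (6, 12) → (19, 21)) = C(18, 6) · C(22, 13) = 18564 · 497420 = 9234104880. Avoidance count = 131282408400 − 9234104880 = 122048303520.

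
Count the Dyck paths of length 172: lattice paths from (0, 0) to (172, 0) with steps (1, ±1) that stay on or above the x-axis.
C_86 = 4180080073556524734514695828170907458428751314320

These Dyck paths are counted by the Catalan number C_n = (1/(n + 1)) · C(2n, n). For n = 86: C_86 = (1/87) · C(172, 86) = 363666966399417651902778537050868948883301364345840/87 = 4180080073556524734514695828170907458428751314320.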